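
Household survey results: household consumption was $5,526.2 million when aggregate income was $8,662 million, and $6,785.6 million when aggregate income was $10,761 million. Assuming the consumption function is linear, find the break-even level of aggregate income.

MPC = (6785.6 − 5526.2)/(10761 − 8662) = 1259.4/2099 = 0.6
a = 5526.2 − 0.6(8662) = 5526.2 − 5197.2 = 329
Break-even: Y = a/(1−MPC) = 329/0.4 = 822.5

Y = 822.5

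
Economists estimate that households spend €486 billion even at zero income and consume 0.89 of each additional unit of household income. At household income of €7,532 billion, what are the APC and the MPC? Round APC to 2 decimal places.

APC = 0.95; MPC = 0.89

MPC = 0.89 (the slope of the consumption function)
C = 486 + 0.89(7532) = 7189.48, so APC = 7189.48/7532 = 0.95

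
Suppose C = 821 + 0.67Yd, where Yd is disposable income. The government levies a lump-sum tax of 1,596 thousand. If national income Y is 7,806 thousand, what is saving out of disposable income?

S = 1228.3

Yd = Y − T = 7806 − 1596 = 6210
C = 821 + 0.67(6210) = 821 + 4160.7 = 4981.7
S = Yd − C = 6210 − 4981.7 = 1228.3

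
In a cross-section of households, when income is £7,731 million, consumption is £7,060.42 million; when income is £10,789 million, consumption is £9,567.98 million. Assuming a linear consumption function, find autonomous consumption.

a = 721

MPC = ΔC/ΔY = (9567.98 − 7060.42)/(10789 − 7731) = 2507.56/3058 = 0.82
a = C − MPC·Y = 7060.42 − 0.82(7731) = 7060.42 − 6339.42 = 721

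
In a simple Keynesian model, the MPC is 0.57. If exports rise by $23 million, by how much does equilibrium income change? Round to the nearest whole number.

ΔY ≈ 53

The multiplier is 1/(1 − MPC) = 1/0.43.
ΔY = 23/0.43 = 53.49 ≈ 53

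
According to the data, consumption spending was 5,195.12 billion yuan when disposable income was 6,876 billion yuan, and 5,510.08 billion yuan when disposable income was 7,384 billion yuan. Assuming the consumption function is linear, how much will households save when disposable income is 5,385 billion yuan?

MPC = (5510.08 − 5195.12)/(7384 − 6876) = 314.96/508 = 0.62
a = 5195.12 − 0.62(6876) = 5195.12 − 4263.12 = 932
C = 932 + 0.62(5385) = 4270.7
S = 5385 − 4270.7 = 1114.3

S = 1114.3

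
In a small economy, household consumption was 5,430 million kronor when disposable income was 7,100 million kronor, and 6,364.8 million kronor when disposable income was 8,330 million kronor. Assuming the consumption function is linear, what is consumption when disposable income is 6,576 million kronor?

C = 5031.76

MPC = (6364.8 − 5430)/(8330 − 7100) = 934.8/1230 = 0.76
a = 5430 − 0.76(7100) = 5430 − 5396 = 34
C = 34 + 0.76(6576) = 34 + 4997.76 = 5031.76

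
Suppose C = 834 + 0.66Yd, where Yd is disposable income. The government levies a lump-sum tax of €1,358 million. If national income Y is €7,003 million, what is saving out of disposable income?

Yd = Y − T = 7003 − 1358 = 5645
C = 834 + 0.66(5645) = 834 + 3725.7 = 4559.7
S = Yd − C = 5645 − 4559.7 = 1085.3

S = 1085.3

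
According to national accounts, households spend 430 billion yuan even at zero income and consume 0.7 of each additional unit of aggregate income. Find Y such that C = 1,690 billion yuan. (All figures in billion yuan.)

Y = 1800

430 + 0.7Y = 1690
0.7Y = 1260, so Y = 1260/0.7 = 1800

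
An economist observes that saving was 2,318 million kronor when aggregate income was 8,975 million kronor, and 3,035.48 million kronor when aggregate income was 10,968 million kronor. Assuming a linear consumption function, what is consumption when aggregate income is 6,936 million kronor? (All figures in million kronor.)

C = 5352.04

MPS = ΔS/ΔY = (3035.48 − 2318)/(10968 − 8975) = 717.48/1993 = 0.36
MPC = 1 − MPS = 0.64
Autonomous saving = 2318 − 0.36(8975) = -913, so a = 913
C = 913 + 0.64(6936) = 913 + 4439.04 = 5352.04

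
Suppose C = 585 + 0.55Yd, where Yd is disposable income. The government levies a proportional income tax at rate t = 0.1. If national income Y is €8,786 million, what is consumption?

C = 4934.07

Yd = (1 − 0.1)(8786) = 0.9(8786) = 7907.4
C = 585 + 0.55(7907.4) = 585 + 4349.07 = 4934.07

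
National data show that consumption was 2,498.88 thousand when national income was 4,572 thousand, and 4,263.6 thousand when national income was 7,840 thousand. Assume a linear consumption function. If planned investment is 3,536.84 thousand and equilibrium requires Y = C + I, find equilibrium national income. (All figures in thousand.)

Y = 7754

MPC = (4263.6 − 2498.88)/(7840 − 4572) = 1764.72/3268 = 0.54
a = 2498.88 − 0.54(4572) = 30
Equilibrium: Y = 30 + 0.54Y + 3536.84
0.46Y = 3566.84, so Y = 3566.84/0.46 = 7754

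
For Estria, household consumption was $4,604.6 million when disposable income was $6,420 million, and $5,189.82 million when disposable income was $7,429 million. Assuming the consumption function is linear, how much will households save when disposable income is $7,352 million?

S = 2206.84

MPC = (5189.82 − 4604.6)/(7429 − 6420) = 585.22/1009 = 0.58
a = 4604.6 − 0.58(6420) = 4604.6 − 3723.6 = 881
C = 881 + 0.58(7352) = 5145.16
S = 7352 − 5145.16 = 2206.84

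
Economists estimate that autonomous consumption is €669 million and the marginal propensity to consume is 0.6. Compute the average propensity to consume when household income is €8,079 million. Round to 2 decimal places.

APC = 0.68

C = 669 + 0.6(8079) = 5516.4
APC = C/Y = 5516.4/8079 = 0.68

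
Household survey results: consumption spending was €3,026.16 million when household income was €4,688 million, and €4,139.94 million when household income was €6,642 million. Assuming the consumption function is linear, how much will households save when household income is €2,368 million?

MPC = (4139.94 − 3026.16)/(6642 − 4688) = 1113.78/1954 = 0.57
a = 3026.16 − 0.57(4688) = 3026.16 − 2672.16 = 354
C = 354 + 0.57(2368) = 1703.76
S = 2368 − 1703.76 = 664.24

S = 664.24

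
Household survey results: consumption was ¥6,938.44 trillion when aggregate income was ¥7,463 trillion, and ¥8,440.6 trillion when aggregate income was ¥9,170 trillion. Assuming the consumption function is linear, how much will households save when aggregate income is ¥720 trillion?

S = -284.6

MPC = (8440.6 − 6938.44)/(9170 − 7463) = 1502.16/1707 = 0.88
a = 6938.44 − 0.88(7463) = 6938.44 − 6567.44 = 371
C = 371 + 0.88(720) = 1004.6
S = 720 − 1004.6 = -284.6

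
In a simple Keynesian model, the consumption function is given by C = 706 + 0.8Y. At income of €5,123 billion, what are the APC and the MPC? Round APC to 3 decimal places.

APC = 0.938; MPC = 0.8

MPC = 0.8 (the slope of the consumption function)
C = 706 + 0.8(5123) = 4804.4, so APC = 4804.4/5123 = 0.938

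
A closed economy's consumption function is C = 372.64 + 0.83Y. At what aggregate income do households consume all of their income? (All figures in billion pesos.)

Y = 2192

At break-even, C = Y: 372.64 + 0.83Y = Y
0.17Y = 372.64, so Y = 372.64/0.17 = 2192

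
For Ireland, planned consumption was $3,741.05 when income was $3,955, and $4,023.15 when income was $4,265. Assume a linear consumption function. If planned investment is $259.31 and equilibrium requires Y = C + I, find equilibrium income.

Y = 4459

MPC = (4023.15 − 3741.05)/(4265 − 3955) = 282.1/310 = 0.91
a = 3741.05 − 0.91(3955) = 142
Equilibrium: Y = 142 + 0.91Y + 259.31
0.09Y = 401.31, so Y = 401.31/0.09 = 4459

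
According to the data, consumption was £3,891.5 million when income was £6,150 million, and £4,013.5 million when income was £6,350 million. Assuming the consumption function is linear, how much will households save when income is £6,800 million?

S = 2512

MPC = (4013.5 − 3891.5)/(6350 − 6150) = 122/200 = 0.61
a = 3891.5 − 0.61(6150) = 3891.5 − 3751.5 = 140
C = 140 + 0.61(6800) = 4288
S = 6800 − 4288 = 2512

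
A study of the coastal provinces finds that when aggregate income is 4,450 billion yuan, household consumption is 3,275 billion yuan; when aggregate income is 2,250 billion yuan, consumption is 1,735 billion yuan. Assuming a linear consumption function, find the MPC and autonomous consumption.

MPC = 0.7; a = 160

MPC = ΔC/ΔY = (3275 − 1735)/(4450 − 2250) = 1540/2200 = 0.7
a = C − MPC·Y = 1735 − 0.7(2250) = 1735 − 1575 = 160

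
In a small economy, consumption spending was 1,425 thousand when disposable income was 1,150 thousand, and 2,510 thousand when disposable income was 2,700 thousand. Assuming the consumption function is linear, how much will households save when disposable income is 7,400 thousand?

MPC = (2510 − 1425)/(2700 − 1150) = 1085/1550 = 0.7
a = 1425 − 0.7(1150) = 1425 − 805 = 620
C = 620 + 0.7(7400) = 5800
S = 7400 − 5800 = 1600

S = 1600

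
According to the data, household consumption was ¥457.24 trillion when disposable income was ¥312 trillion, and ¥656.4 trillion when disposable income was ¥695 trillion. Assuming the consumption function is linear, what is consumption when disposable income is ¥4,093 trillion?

C = 2423.36

MPC = (656.4 − 457.24)/(695 − 312) = 199.16/383 = 0.52
a = 457.24 − 0.52(312) = 457.24 − 162.24 = 295
C = 295 + 0.52(4093) = 295 + 2128.36 = 2423.36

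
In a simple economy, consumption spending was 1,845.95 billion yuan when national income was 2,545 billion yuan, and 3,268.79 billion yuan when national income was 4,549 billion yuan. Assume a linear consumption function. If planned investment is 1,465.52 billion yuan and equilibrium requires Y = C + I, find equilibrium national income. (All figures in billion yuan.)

MPC = (3268.79 − 1845.95)/(4549 − 2545) = 1422.84/2004 = 0.71
a = 1845.95 − 0.71(2545) = 39
Equilibrium: Y = 39 + 0.71Y + 1465.52
0.29Y = 1504.52, so Y = 1504.52/0.29 = 5188

Y = 5188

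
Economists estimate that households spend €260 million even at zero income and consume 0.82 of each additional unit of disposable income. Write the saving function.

S = -260 + 0.18Y

S = Y − C = Y − (260 + 0.82Y) = -260 + (1 − 0.82)Y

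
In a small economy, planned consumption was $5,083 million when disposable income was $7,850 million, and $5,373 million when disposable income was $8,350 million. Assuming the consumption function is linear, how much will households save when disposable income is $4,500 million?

MPC = (5373 − 5083)/(8350 − 7850) = 290/500 = 0.58
a = 5083 − 0.58(7850) = 5083 − 4553 = 530
C = 530 + 0.58(4500) = 3140
S = 4500 − 3140 = 1360

S = 1360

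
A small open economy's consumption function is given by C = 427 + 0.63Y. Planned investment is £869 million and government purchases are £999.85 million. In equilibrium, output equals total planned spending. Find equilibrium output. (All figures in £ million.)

Y = 6205

Y = C + I + G = 427 + 0.63Y + 869 + 999.85
Y − 0.63Y = 2295.85
0.37Y = 2295.85, so Y = 2295.85/0.37 = 6205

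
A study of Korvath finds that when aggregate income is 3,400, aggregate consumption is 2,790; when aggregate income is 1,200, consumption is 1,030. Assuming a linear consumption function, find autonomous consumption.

a = 70

MPC = ΔC/ΔY = (2790 − 1030)/(3400 − 1200) = 1760/2200 = 0.8
a = C − MPC·Y = 1030 − 0.8(1200) = 1030 − 960 = 70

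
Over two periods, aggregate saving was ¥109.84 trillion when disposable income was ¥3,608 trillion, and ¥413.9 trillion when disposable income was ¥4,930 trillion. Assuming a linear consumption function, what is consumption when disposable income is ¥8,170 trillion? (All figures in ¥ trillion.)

C = 7010.9

MPS = ΔS/ΔY = (413.9 − 109.84)/(4930 − 3608) = 304.06/1322 = 0.23
MPC = 1 − MPS = 0.77
Autonomous saving = 109.84 − 0.23(3608) = -720, so a = 720
C = 720 + 0.77(8170) = 720 + 6290.9 = 7010.9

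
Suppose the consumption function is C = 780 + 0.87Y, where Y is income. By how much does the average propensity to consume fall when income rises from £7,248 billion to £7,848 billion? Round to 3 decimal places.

At Y = 7248: C = 780 + 0.87(7248) = 7085.76, APC = 7085.76/7248 = 0.9776
At Y = 7848: C = 7607.76, APC = 7607.76/7848 = 0.9694
Fall in APC = 0.9776 − 0.9694 = 0.0082 ≈ 0.008

ΔAPC = 0.008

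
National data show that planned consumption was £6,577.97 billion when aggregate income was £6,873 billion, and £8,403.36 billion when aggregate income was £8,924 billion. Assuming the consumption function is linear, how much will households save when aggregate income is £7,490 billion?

S = 362.9

MPC = (8403.36 − 6577.97)/(8924 − 6873) = 1825.39/2051 = 0.89
a = 6577.97 − 0.89(6873) = 6577.97 − 6116.97 = 461
C = 461 + 0.89(7490) = 7127.1
S = 7490 − 7127.1 = 362.9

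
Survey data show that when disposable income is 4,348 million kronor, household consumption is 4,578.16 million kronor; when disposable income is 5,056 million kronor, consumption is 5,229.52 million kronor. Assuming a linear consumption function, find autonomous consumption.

a = 578

MPC = ΔC/ΔY = (5229.52 − 4578.16)/(5056 − 4348) = 651.36/708 = 0.92
a = C − MPC·Y = 4578.16 − 0.92(4348) = 4578.16 − 4000.16 = 578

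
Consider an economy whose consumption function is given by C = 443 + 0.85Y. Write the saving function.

S = -443 + 0.15Y

S = Y − C = Y − (443 + 0.85Y) = -443 + (1 − 0.85)Y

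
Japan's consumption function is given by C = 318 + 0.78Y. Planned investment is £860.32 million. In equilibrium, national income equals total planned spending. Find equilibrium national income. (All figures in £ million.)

Y = C + I = 318 + 0.78Y + 860.32
Y − 0.78Y = 1178.32
0.22Y = 1178.32, so Y = 1178.32/0.22 = 5356

Y = 5356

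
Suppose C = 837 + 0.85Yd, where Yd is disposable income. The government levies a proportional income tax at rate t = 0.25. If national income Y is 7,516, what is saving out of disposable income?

S = 8.55

Yd = (1 − 0.25)(7516) = 0.75(7516) = 5637
C = 837 + 0.85(5637) = 837 + 4791.45 = 5628.45
S = Yd − C = 5637 − 5628.45 = 8.55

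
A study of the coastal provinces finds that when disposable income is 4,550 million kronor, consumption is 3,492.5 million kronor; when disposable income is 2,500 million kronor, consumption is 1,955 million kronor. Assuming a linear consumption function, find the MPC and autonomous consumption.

MPC = 0.75; a = 80

MPC = ΔC/ΔY = (3492.5 − 1955)/(4550 − 2500) = 1537.5/2050 = 0.75
a = C − MPC·Y = 1955 − 0.75(2500) = 1955 − 1875 = 80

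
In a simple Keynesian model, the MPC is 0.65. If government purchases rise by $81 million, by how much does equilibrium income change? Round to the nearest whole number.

The multiplier is 1/(1 − MPC) = 1/0.35.
ΔY = 81/0.35 = 231.43 ≈ 231

ΔY ≈ 231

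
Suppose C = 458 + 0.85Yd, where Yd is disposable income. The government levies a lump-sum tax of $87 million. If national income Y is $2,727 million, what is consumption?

C = 2702

Yd = Y − T = 2727 − 87 = 2640
C = 458 + 0.85(2640) = 458 + 2244 = 2702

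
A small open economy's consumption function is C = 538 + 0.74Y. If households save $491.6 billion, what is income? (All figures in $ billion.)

Y = 3960

S = Y − C = -538 + 0.26Y
-538 + 0.26Y = 491.6, so 0.26Y = 1029.6 and Y = 3960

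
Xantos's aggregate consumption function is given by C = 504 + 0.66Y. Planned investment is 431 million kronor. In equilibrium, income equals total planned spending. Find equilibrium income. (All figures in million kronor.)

Y = 2750

Y = C + I = 504 + 0.66Y + 431
Y − 0.66Y = 935
0.34Y = 935, so Y = 935/0.34 = 2750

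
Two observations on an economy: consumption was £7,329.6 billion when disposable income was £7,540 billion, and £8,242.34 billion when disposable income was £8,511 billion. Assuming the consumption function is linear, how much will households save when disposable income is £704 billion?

MPC = (8242.34 − 7329.6)/(8511 − 7540) = 912.74/971 = 0.94
a = 7329.6 − 0.94(7540) = 7329.6 − 7087.6 = 242
C = 242 + 0.94(704) = 903.76
S = 704 − 903.76 = -199.76

S = -199.76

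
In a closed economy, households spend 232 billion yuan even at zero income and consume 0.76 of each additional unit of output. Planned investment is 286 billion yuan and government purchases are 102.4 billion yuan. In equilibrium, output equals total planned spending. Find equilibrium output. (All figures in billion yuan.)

Y = 2585

Y = C + I + G = 232 + 0.76Y + 286 + 102.4
Y − 0.76Y = 620.4
0.24Y = 620.4, so Y = 620.4/0.24 = 2585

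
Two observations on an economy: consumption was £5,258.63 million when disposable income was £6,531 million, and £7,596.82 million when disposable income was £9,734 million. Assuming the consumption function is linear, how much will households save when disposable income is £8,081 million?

MPC = (7596.82 − 5258.63)/(9734 − 6531) = 2338.19/3203 = 0.73
a = 5258.63 − 0.73(6531) = 5258.63 − 4767.63 = 491
C = 491 + 0.73(8081) = 6390.13
S = 8081 − 6390.13 = 1690.87

S = 1690.87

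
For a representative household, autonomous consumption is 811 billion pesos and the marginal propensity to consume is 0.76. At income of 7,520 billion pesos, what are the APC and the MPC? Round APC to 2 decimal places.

MPC = 0.76 (the slope of the consumption function)
C = 811 + 0.76(7520) = 6526.2, so APC = 6526.2/7520 = 0.87

APC = 0.87; MPC = 0.76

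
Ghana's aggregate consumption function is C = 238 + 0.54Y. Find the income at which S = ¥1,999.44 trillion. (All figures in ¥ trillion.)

Y = 4864

S = Y − C = -238 + 0.46Y
-238 + 0.46Y = 1999.44, so 0.46Y = 2237.44 and Y = 4864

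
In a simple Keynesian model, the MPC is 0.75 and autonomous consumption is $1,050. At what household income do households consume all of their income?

At break-even, C = Y: 1050 + 0.75Y = Y
0.25Y = 1050, so Y = 1050/0.25 = 4200

Y = 4200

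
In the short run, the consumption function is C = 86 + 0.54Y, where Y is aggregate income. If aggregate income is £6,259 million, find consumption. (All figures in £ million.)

C = 86 + 0.54(6259) = 86 + 3379.86 = 3465.86

C = 3465.86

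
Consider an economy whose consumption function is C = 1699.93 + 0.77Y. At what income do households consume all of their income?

Y = 7391

At break-even, C = Y: 1699.93 + 0.77Y = Y
0.23Y = 1699.93, so Y = 1699.93/0.23 = 7391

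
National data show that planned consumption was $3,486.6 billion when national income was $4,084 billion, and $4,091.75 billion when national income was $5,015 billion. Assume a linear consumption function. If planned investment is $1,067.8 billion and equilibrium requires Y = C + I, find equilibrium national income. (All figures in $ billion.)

Y = 5428

MPC = (4091.75 − 3486.6)/(5015 − 4084) = 605.15/931 = 0.65
a = 3486.6 − 0.65(4084) = 832
Equilibrium: Y = 832 + 0.65Y + 1067.8
0.35Y = 1899.8, so Y = 1899.8/0.35 = 5428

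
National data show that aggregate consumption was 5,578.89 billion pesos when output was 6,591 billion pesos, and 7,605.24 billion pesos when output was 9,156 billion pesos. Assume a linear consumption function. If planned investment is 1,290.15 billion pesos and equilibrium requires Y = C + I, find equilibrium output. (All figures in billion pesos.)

MPC = (7605.24 − 5578.89)/(9156 − 6591) = 2026.35/2565 = 0.79
a = 5578.89 − 0.79(6591) = 372
Equilibrium: Y = 372 + 0.79Y + 1290.15
0.21Y = 1662.15, so Y = 1662.15/0.21 = 7915

Y = 7915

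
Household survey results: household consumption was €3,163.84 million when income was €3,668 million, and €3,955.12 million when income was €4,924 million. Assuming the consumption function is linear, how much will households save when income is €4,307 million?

S = 740.59

MPC = (3955.12 − 3163.84)/(4924 − 3668) = 791.28/1256 = 0.63
a = 3163.84 − 0.63(3668) = 3163.84 − 2310.84 = 853
C = 853 + 0.63(4307) = 3566.41
S = 4307 − 3566.41 = 740.59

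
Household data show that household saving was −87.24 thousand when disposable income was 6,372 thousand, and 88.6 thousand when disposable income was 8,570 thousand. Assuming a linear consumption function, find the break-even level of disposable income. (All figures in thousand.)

MPS = ΔS/ΔY = (88.6 − (-87.24))/(8570 − 6372) = 175.84/2198 = 0.08
MPC = 1 − MPS = 0.92
From S(6372) = -87.24: −a + 0.08(6372) = -87.24, so a = 509.76 − (-87.24) = 597
Break-even (S = 0): Y = a/MPS = 597/0.08 = 7462.5

Y = 7462.5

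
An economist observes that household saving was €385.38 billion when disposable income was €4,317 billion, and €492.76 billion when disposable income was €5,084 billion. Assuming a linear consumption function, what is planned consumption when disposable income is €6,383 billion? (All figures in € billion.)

MPS = ΔS/ΔY = (492.76 − 385.38)/(5084 − 4317) = 107.38/767 = 0.14
MPC = 1 − MPS = 0.86
Autonomous saving = 385.38 − 0.14(4317) = -219, so a = 219
C = 219 + 0.86(6383) = 219 + 5489.38 = 5708.38

C = 5708.38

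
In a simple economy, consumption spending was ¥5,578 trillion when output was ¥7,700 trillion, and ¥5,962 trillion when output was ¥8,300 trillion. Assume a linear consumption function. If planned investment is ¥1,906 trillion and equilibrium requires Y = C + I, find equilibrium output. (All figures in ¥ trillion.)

MPC = (5962 − 5578)/(8300 − 7700) = 384/600 = 0.64
a = 5578 − 0.64(7700) = 650
Equilibrium: Y = 650 + 0.64Y + 1906
0.36Y = 2556, so Y = 2556/0.36 = 7100

Y = 7100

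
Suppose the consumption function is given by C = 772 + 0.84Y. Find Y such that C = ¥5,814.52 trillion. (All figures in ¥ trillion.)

772 + 0.84Y = 5814.52
0.84Y = 5042.52, so Y = 5042.52/0.84 = 6003

Y = 6003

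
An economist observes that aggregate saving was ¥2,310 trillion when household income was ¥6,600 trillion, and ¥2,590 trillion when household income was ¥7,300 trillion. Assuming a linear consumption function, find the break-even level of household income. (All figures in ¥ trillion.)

Y = 825

MPS = ΔS/ΔY = (2590 − 2310)/(7300 − 6600) = 280/700 = 0.4
MPC = 1 − MPS = 0.6
From S(6600) = 2310: −a + 0.4(6600) = 2310, so a = 2640 − 2310 = 330
Break-even (S = 0): Y = a/MPS = 330/0.4 = 825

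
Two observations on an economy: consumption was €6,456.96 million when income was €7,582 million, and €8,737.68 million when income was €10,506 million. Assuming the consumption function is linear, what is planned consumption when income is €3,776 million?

MPC = (8737.68 − 6456.96)/(10506 − 7582) = 2280.72/2924 = 0.78
a = 6456.96 − 0.78(7582) = 6456.96 − 5913.96 = 543
C = 543 + 0.78(3776) = 543 + 2945.28 = 3488.28

C = 3488.28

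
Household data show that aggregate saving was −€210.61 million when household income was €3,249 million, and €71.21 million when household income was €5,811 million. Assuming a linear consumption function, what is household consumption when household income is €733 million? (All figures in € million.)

MPS = ΔS/ΔY = (71.21 − (-210.61))/(5811 − 3249) = 281.82/2562 = 0.11
MPC = 1 − MPS = 0.89
Autonomous saving = -210.61 − 0.11(3249) = -568, so a = 568
C = 568 + 0.89(733) = 568 + 652.37 = 1220.37

C = 1220.37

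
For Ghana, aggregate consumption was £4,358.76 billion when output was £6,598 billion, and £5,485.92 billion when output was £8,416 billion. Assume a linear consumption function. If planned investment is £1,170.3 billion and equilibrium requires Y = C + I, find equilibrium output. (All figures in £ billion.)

MPC = (5485.92 − 4358.76)/(8416 − 6598) = 1127.16/1818 = 0.62
a = 4358.76 − 0.62(6598) = 268
Equilibrium: Y = 268 + 0.62Y + 1170.3
0.38Y = 1438.3, so Y = 1438.3/0.38 = 3785

Y = 3785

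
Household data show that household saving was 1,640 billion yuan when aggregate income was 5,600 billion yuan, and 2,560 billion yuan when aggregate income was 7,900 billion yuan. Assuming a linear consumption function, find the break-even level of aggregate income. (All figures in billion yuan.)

MPS = ΔS/ΔY = (2560 − 1640)/(7900 − 5600) = 920/2300 = 0.4
MPC = 1 − MPS = 0.6
From S(5600) = 1640: −a + 0.4(5600) = 1640, so a = 2240 − 1640 = 600
Break-even (S = 0): Y = a/MPS = 600/0.4 = 1500

Y = 1500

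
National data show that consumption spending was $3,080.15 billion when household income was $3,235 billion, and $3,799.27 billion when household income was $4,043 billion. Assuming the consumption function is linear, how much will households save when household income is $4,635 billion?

MPC = (3799.27 − 3080.15)/(4043 − 3235) = 719.12/808 = 0.89
a = 3080.15 − 0.89(3235) = 3080.15 − 2879.15 = 201
C = 201 + 0.89(4635) = 4326.15
S = 4635 − 4326.15 = 308.85

S = 308.85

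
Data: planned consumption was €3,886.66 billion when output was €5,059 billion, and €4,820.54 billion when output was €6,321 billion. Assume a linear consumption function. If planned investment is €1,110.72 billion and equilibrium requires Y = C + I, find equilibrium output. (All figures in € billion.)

Y = 4822

MPC = (4820.54 − 3886.66)/(6321 − 5059) = 933.88/1262 = 0.74
a = 3886.66 − 0.74(5059) = 143
Equilibrium: Y = 143 + 0.74Y + 1110.72
0.26Y = 1253.72, so Y = 1253.72/0.26 = 4822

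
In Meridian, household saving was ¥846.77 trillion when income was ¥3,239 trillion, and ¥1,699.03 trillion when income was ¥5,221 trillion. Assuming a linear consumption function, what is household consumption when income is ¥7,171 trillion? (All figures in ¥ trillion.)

C = 4633.47

MPS = ΔS/ΔY = (1699.03 − 846.77)/(5221 − 3239) = 852.26/1982 = 0.43
MPC = 1 − MPS = 0.57
Autonomous saving = 846.77 − 0.43(3239) = -546, so a = 546
C = 546 + 0.57(7171) = 546 + 4087.47 = 4633.47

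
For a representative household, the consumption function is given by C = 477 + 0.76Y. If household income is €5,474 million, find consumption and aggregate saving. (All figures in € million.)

C = 477 + 0.76(5474) = 477 + 4160.24 = 4637.24
S = Y − C = 5474 − 4637.24 = 836.76

C = 4637.24; S = 836.76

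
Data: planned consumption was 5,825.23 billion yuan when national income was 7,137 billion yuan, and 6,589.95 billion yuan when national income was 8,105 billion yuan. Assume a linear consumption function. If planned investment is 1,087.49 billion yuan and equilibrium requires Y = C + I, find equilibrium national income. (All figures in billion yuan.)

MPC = (6589.95 − 5825.23)/(8105 − 7137) = 764.72/968 = 0.79
a = 5825.23 − 0.79(7137) = 187
Equilibrium: Y = 187 + 0.79Y + 1087.49
0.21Y = 1274.49, so Y = 1274.49/0.21 = 6069

Y = 6069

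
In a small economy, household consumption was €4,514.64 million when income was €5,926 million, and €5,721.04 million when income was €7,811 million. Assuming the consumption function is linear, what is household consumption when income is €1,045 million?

C = 1390.8

MPC = (5721.04 − 4514.64)/(7811 − 5926) = 1206.4/1885 = 0.64
a = 4514.64 − 0.64(5926) = 4514.64 − 3792.64 = 722
C = 722 + 0.64(1045) = 722 + 668.8 = 1390.8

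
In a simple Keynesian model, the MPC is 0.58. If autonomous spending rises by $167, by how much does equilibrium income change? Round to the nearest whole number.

ΔY ≈ 398

The multiplier is 1/(1 − MPC) = 1/0.42.
ΔY = 167/0.42 = 397.62 ≈ 398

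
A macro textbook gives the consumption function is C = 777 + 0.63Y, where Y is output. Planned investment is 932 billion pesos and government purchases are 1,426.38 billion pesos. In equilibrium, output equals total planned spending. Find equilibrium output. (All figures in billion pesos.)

Y = 8474

Y = C + I + G = 777 + 0.63Y + 932 + 1426.38
Y − 0.63Y = 3135.38
0.37Y = 3135.38, so Y = 3135.38/0.37 = 8474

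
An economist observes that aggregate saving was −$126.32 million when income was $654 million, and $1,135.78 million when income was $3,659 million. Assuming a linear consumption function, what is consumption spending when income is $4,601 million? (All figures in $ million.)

C = 3069.58

MPS = ΔS/ΔY = (1135.78 − (-126.32))/(3659 − 654) = 1262.1/3005 = 0.42
MPC = 1 − MPS = 0.58
Autonomous saving = -126.32 − 0.42(654) = -401, so a = 401
C = 401 + 0.58(4601) = 401 + 2668.58 = 3069.58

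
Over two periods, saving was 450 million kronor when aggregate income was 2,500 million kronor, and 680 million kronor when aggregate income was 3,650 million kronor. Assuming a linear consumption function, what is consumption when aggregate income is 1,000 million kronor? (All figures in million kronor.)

C = 850

MPS = ΔS/ΔY = (680 − 450)/(3650 − 2500) = 230/1150 = 0.2
MPC = 1 − MPS = 0.8
Autonomous saving = 450 − 0.2(2500) = -50, so a = 50
C = 50 + 0.8(1000) = 50 + 800 = 850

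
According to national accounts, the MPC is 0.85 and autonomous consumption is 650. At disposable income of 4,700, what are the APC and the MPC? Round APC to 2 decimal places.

MPC = 0.85 (the slope of the consumption function)
C = 650 + 0.85(4700) = 4645, so APC = 4645/4700 = 0.99

APC = 0.99; MPC = 0.85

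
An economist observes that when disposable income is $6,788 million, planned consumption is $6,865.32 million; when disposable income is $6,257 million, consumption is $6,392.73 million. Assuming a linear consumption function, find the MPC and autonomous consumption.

MPC = ΔC/ΔY = (6865.32 − 6392.73)/(6788 − 6257) = 472.59/531 = 0.89
a = C − MPC·Y = 6392.73 − 0.89(6257) = 6392.73 − 5568.73 = 824

MPC = 0.89; a = 824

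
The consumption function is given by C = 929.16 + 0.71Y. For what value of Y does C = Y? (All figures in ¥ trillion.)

Y = 3204

At break-even, C = Y: 929.16 + 0.71Y = Y
0.29Y = 929.16, so Y = 929.16/0.29 = 3204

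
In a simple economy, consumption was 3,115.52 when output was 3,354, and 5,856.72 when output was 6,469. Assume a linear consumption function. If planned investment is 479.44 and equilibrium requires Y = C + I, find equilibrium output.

MPC = (5856.72 − 3115.52)/(6469 − 3354) = 2741.2/3115 = 0.88
a = 3115.52 − 0.88(3354) = 164
Equilibrium: Y = 164 + 0.88Y + 479.44
0.12Y = 643.44, so Y = 643.44/0.12 = 5362

Y = 5362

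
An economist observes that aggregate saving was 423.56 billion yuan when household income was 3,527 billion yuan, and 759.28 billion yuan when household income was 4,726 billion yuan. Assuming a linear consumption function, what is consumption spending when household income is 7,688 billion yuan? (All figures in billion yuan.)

MPS = ΔS/ΔY = (759.28 − 423.56)/(4726 − 3527) = 335.72/1199 = 0.28
MPC = 1 − MPS = 0.72
Autonomous saving = 423.56 − 0.28(3527) = -564, so a = 564
C = 564 + 0.72(7688) = 564 + 5535.36 = 6099.36

C = 6099.36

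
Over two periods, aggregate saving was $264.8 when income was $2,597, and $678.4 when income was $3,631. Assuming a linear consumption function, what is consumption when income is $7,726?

C = 5409.6

MPS = ΔS/ΔY = (678.4 − 264.8)/(3631 − 2597) = 413.6/1034 = 0.4
MPC = 1 − MPS = 0.6
Autonomous saving = 264.8 − 0.4(2597) = -774, so a = 774
C = 774 + 0.6(7726) = 774 + 4635.6 = 5409.6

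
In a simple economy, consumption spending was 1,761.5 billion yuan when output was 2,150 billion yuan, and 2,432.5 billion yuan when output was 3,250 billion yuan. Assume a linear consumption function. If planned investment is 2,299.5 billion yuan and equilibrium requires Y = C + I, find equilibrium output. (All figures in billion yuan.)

Y = 7050

MPC = (2432.5 − 1761.5)/(3250 − 2150) = 671/1100 = 0.61
a = 1761.5 − 0.61(2150) = 450
Equilibrium: Y = 450 + 0.61Y + 2299.5
0.39Y = 2749.5, so Y = 2749.5/0.39 = 7050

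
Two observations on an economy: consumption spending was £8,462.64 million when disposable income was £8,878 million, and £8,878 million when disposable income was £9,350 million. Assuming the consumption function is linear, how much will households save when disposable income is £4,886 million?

S = -63.68

MPC = (8878 − 8462.64)/(9350 − 8878) = 415.36/472 = 0.88
a = 8462.64 − 0.88(8878) = 8462.64 − 7812.64 = 650
C = 650 + 0.88(4886) = 4949.68
S = 4886 − 4949.68 = -63.68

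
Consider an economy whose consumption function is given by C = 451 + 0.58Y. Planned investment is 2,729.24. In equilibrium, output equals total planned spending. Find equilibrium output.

Y = 7572

Y = C + I = 451 + 0.58Y + 2729.24
Y − 0.58Y = 3180.24
0.42Y = 3180.24, so Y = 3180.24/0.42 = 7572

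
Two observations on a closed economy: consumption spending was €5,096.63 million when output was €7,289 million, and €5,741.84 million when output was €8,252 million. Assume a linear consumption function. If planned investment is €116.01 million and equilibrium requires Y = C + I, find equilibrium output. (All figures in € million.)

Y = 997

MPC = (5741.84 − 5096.63)/(8252 − 7289) = 645.21/963 = 0.67
a = 5096.63 − 0.67(7289) = 213
Equilibrium: Y = 213 + 0.67Y + 116.01
0.33Y = 329.01, so Y = 329.01/0.33 = 997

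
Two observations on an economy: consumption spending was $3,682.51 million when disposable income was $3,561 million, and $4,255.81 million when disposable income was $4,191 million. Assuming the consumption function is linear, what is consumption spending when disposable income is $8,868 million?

C = 8511.88

MPC = (4255.81 − 3682.51)/(4191 − 3561) = 573.3/630 = 0.91
a = 3682.51 − 0.91(3561) = 3682.51 − 3240.51 = 442
C = 442 + 0.91(8868) = 442 + 8069.88 = 8511.88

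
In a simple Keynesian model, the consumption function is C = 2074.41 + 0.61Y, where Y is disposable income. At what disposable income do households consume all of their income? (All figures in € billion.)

Y = 5319

At break-even, C = Y: 2074.41 + 0.61Y = Y
0.39Y = 2074.41, so Y = 2074.41/0.39 = 5319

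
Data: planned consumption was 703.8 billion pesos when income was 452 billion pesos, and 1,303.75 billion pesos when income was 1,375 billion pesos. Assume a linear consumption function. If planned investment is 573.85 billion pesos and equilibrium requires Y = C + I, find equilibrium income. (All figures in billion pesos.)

MPC = (1303.75 − 703.8)/(1375 − 452) = 599.95/923 = 0.65
a = 703.8 − 0.65(452) = 410
Equilibrium: Y = 410 + 0.65Y + 573.85
0.35Y = 983.85, so Y = 983.85/0.35 = 2811

Y = 2811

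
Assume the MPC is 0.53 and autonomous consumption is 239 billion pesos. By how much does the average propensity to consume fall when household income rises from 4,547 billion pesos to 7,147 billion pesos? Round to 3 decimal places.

ΔAPC = 0.019

At Y = 4547: C = 239 + 0.53(4547) = 2648.91, APC = 2648.91/4547 = 0.5826
At Y = 7147: C = 4026.91, APC = 4026.91/7147 = 0.5634
Fall in APC = 0.5826 − 0.5634 = 0.0192 ≈ 0.019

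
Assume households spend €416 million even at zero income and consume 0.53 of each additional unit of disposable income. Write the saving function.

S = Y − C = Y − (416 + 0.53Y) = -416 + (1 − 0.53)Y

S = -416 + 0.47Y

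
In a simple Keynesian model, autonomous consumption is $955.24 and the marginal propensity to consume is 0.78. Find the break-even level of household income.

Y = 4342

At break-even, C = Y: 955.24 + 0.78Y = Y
0.22Y = 955.24, so Y = 955.24/0.22 = 4342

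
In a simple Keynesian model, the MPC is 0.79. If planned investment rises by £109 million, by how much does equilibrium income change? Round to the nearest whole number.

ΔY ≈ 519

The multiplier is 1/(1 − MPC) = 1/0.21.
ΔY = 109/0.21 = 519.05 ≈ 519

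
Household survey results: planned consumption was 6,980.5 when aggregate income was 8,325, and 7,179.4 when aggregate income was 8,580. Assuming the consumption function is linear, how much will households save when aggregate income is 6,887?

S = 1028.14

MPC = (7179.4 − 6980.5)/(8580 − 8325) = 198.9/255 = 0.78
a = 6980.5 − 0.78(8325) = 6980.5 − 6493.5 = 487
C = 487 + 0.78(6887) = 5858.86
S = 6887 − 5858.86 = 1028.14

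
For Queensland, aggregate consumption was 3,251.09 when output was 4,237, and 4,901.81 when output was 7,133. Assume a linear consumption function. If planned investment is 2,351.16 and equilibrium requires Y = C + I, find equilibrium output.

Y = 7412

MPC = (4901.81 − 3251.09)/(7133 − 4237) = 1650.72/2896 = 0.57
a = 3251.09 − 0.57(4237) = 836
Equilibrium: Y = 836 + 0.57Y + 2351.16
0.43Y = 3187.16, so Y = 3187.16/0.43 = 7412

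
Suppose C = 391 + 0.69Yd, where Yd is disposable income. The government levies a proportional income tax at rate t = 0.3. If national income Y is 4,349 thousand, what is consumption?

C = 2491.567

Yd = (1 − 0.3)(4349) = 0.7(4349) = 3044.3
C = 391 + 0.69(3044.3) = 391 + 2100.567 = 2491.567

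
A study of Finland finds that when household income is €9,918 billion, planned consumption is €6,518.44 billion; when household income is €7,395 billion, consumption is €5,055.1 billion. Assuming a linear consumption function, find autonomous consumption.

MPC = ΔC/ΔY = (6518.44 − 5055.1)/(9918 − 7395) = 1463.34/2523 = 0.58
a = C − MPC·Y = 5055.1 − 0.58(7395) = 5055.1 − 4289.1 = 766

a = 766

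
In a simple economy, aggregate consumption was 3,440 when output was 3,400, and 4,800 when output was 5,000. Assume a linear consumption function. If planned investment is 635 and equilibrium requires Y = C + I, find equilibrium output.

MPC = (4800 − 3440)/(5000 − 3400) = 1360/1600 = 0.85
a = 3440 − 0.85(3400) = 550
Equilibrium: Y = 550 + 0.85Y + 635
0.15Y = 1185, so Y = 1185/0.15 = 7900

Y = 7900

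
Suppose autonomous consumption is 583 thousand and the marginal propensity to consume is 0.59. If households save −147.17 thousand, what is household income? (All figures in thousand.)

S = Y − C = -583 + 0.41Y
-583 + 0.41Y = -147.17, so 0.41Y = 435.83 and Y = 1063

Y = 1063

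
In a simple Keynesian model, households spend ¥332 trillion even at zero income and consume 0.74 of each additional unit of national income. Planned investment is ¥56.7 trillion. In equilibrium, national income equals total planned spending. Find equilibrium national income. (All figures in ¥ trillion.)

Y = C + I = 332 + 0.74Y + 56.7
Y − 0.74Y = 388.7
0.26Y = 388.7, so Y = 388.7/0.26 = 1495

Y = 1495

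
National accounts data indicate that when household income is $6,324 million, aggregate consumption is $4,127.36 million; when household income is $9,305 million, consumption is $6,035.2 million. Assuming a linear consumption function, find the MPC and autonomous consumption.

MPC = 0.64; a = 80

MPC = ΔC/ΔY = (6035.2 − 4127.36)/(9305 − 6324) = 1907.84/2981 = 0.64
a = C − MPC·Y = 4127.36 − 0.64(6324) = 4127.36 − 4047.36 = 80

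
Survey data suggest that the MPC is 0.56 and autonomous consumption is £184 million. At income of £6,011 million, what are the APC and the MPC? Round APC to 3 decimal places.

APC = 0.591; MPC = 0.56

MPC = 0.56 (the slope of the consumption function)
C = 184 + 0.56(6011) = 3550.16, so APC = 3550.16/6011 = 0.591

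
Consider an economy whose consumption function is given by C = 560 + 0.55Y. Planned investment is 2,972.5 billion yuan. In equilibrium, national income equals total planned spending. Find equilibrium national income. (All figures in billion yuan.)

Y = C + I = 560 + 0.55Y + 2972.5
Y − 0.55Y = 3532.5
0.45Y = 3532.5, so Y = 3532.5/0.45 = 7850

Y = 7850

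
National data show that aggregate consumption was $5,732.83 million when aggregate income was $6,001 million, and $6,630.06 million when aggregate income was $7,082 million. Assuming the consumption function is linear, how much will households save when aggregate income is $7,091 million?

MPC = (6630.06 − 5732.83)/(7082 − 6001) = 897.23/1081 = 0.83
a = 5732.83 − 0.83(6001) = 5732.83 − 4980.83 = 752
C = 752 + 0.83(7091) = 6637.53
S = 7091 − 6637.53 = 453.47

S = 453.47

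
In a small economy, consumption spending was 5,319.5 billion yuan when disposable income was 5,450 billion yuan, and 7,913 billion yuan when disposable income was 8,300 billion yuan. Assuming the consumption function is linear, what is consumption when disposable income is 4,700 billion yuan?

MPC = (7913 − 5319.5)/(8300 − 5450) = 2593.5/2850 = 0.91
a = 5319.5 − 0.91(5450) = 5319.5 − 4959.5 = 360
C = 360 + 0.91(4700) = 360 + 4277 = 4637

C = 4637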